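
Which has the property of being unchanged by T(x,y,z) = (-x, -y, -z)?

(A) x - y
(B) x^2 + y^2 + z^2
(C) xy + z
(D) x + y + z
B

Apply T(x,y,z) = (-x, -y, -z) to each option, i.e. replace (x, y, z) by the transformed coordinates.
Substitute the transformed coordinates into each option and compare with the original:
(A) x - y  ->  (-x) - (-y) = -x + y   [differs from x - y: not invariant]
(B) x^2 + y^2 + z^2  ->  (-x)^2 + (-y)^2 + (-z)^2 = x^2 + y^2 + z^2   [equals x^2 + y^2 + z^2: invariant]
(C) xy + z  ->  (-x)(-y) + (-z) = xy - z   [differs from xy + z: not invariant]
(D) x + y + z  ->  (-x) + (-y) + (-z) = -x - y - z   [differs from x + y + z: not invariant]

Only option (B), x^2 + y^2 + z^2, is unchanged by the transformation.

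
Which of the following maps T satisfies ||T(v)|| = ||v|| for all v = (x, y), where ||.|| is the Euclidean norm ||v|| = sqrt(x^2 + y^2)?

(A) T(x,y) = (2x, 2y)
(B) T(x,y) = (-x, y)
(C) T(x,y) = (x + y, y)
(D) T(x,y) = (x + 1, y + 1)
B

A transformation preserves a norm if ||T(v)|| = ||v|| for every v; a single vector where the norm changes rules an option out.

(A) T(x,y) = (2x, 2y): v = (1, 0) has norm sqrt((1)^2 + (0)^2) = 1, but T(v) = (2, 0) has norm 2 -- not preserved.
(B) T(x,y) = (-x, y): preserves the norm -- it is an orthogonal map (a rotation/reflection), and (-x)^2 + (y)^2 simplifies to x^2 + y^2.
(C) T(x,y) = (x + y, y): v = (0, 1) has norm sqrt((0)^2 + (1)^2) = 1, but T(v) = (1, 1) has norm sqrt(2) -- not preserved.
(D) T(x,y) = (x + 1, y + 1): v = (1, 0) has norm sqrt((1)^2 + (0)^2) = 1, but T(v) = (2, 1) has norm sqrt(5) -- not preserved.

Therefore the answer is (B).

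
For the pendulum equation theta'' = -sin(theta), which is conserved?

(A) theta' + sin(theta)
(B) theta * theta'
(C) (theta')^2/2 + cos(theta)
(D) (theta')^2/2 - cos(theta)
D

A first integral I satisfies dI/dt = 0 along every solution. Differentiate each option and use the equation of motion:
(A) d/dt[theta' + sin(theta)] = theta'' + cos(theta) theta' = -sin(theta) + theta' cos(theta), not identically 0
(B) d/dt[theta * theta'] = (theta')^2 + theta theta'' = (theta')^2 - theta sin(theta), not identically 0
(C) d/dt[(theta')^2/2 + cos(theta)] = theta' theta'' - sin(theta) theta' = -2 theta' sin(theta), not identically 0
(D) d/dt[(theta')^2/2 - cos(theta)] = theta' theta'' + sin(theta) theta' = theta'(-sin(theta)) + theta' sin(theta) = 0

Only (D) has zero time-derivative. This is the total energy: kinetic (theta')^2/2 plus potential -cos(theta).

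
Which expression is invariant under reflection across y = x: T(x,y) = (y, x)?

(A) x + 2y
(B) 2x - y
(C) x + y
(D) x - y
C

The map is reflection across y = x: T(x,y) = (y, x).
Substitute the transformed coordinates into each option and compare with the original:
(A) x + 2y  ->  (y) + 2(x) = 2x + y   [differs from x + 2y: not invariant]
(B) 2x - y  ->  2(y) - (x) = -x + 2y   [differs from 2x - y: not invariant]
(C) x + y  ->  (y) + (x) = x + y   [equals x + y: invariant]
(D) x - y  ->  (y) - (x) = -x + y   [differs from x - y: not invariant]

Only option (C), x + y, is unchanged by the transformation.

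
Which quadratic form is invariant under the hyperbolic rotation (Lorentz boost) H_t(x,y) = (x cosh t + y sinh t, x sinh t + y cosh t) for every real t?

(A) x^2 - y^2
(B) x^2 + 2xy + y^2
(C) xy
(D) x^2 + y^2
A

Write x' = x cosh t + y sinh t, y' = x sinh t + y cosh t and substitute into each option:
(A) x^2 - y^2: (x cosh t + y sinh t)^2 - (x sinh t + y cosh t)^2 = x^2(cosh^2 t - sinh^2 t) + 2xy(cosh t sinh t - sinh t cosh t) + y^2(sinh^2 t - cosh^2 t) = x^2 - y^2   [invariant, using cosh^2 t - sinh^2 t = 1]
(B) x^2 + 2xy + y^2: (x' + y')^2 with x' + y' = (x + y)(cosh t + sinh t) = (x + y)e^t, so it becomes (x + y)^2 e^(2t)   [not invariant for t != 0]
(C) xy: (x cosh t + y sinh t)(x sinh t + y cosh t) = xy(cosh^2 t + sinh^2 t) + (x^2 + y^2) sinh t cosh t = xy cosh 2t + (x^2 + y^2)(sinh 2t)/2   [not invariant for t != 0]
(D) x^2 + y^2: (x cosh t + y sinh t)^2 + (x sinh t + y cosh t)^2 = (x^2 + y^2)(cosh^2 t + sinh^2 t) + 4xy sinh t cosh t = (x^2 + y^2) cosh 2t + 2xy sinh 2t   [not invariant for t != 0]

Only (A) x^2 - y^2 is unchanged; it is the Minkowski form preserved by Lorentz boosts, just as x^2 + y^2 is preserved by ordinary rotations.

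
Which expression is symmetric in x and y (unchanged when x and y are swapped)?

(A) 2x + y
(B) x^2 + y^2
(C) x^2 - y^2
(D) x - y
B

A symmetric expression is unchanged when the variables are permuted; here the transformation to test is the swap (x, y) -> (y, x).
Substitute the transformed coordinates into each option and compare with the original:
(A) 2x + y  ->  2(y) + (x) = x + 2y   [differs from 2x + y: not invariant]
(B) x^2 + y^2  ->  (y)^2 + (x)^2 = x^2 + y^2   [equals x^2 + y^2: invariant]
(C) x^2 - y^2  ->  (y)^2 - (x)^2 = -x^2 + y^2   [differs from x^2 - y^2: not invariant]
(D) x - y  ->  (y) - (x) = -x + y   [differs from x - y: not invariant]

Only option (B), x^2 + y^2, is unchanged by the transformation.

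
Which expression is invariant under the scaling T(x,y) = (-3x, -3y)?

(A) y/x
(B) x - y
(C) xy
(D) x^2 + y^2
A

Under the uniform scaling T(x,y) = (-3x, -3y):
Substitute the transformed coordinates into each option and compare with the original:
(A) y/x  ->  (-3y)/(-3x) = y/x   [equals y/x: invariant]
(B) x - y  ->  (-3x) - (-3y) = -3x + 3y   [differs from x - y: not invariant]
(C) xy  ->  (-3x)(-3y) = 9xy   [differs from xy: not invariant]
(D) x^2 + y^2  ->  (-3x)^2 + (-3y)^2 = 9x^2 + 9y^2   [differs from x^2 + y^2: not invariant]

Only option (A), y/x, is unchanged by the transformation.
The common factor -3 cancels in a ratio of coordinates, while sums, products and sums of squares pick up factors of -3 or 9.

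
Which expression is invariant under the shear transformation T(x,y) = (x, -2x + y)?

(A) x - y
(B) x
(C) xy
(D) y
B

Under the shear T(x,y) = (x, -2x + y):
Substitute the transformed coordinates into each option and compare with the original:
(A) x - y  ->  (x) - (-2x + y) = 3x - y   [differs from x - y: not invariant]
(B) x  ->  (x) = x   [equals x: invariant]
(C) xy  ->  (x)(-2x + y) = -2x^2 + xy   [differs from xy: not invariant]
(D) y  ->  (-2x + y) = -2x + y   [differs from y: not invariant]

Only option (B), x, is unchanged by the transformation.
A vertical shear moves points parallel to the y-axis, so the x-coordinate (and any function of x alone) is unchanged.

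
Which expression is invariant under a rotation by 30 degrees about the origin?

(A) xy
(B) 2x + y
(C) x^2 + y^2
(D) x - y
C

A rotation by 30 degrees sends (x, y) to (sqrt(3)x/2 - y/2, x/2 + sqrt(3)y/2).
Substitute the transformed coordinates into each option and compare with the original:
(A) xy  ->  (sqrt(3)x/2 - y/2)(x/2 + sqrt(3)y/2) = sqrt(3)x^2/4 + xy/2 - sqrt(3)y^2/4   [differs from xy: not invariant]
(B) 2x + y  ->  2(sqrt(3)x/2 - y/2) + (x/2 + sqrt(3)y/2) = x/2 + sqrt(3)x - y + sqrt(3)y/2   [differs from 2x + y: not invariant]
(C) x^2 + y^2  ->  (sqrt(3)x/2 - y/2)^2 + (x/2 + sqrt(3)y/2)^2 = x^2 + y^2   [equals x^2 + y^2: invariant]
(D) x - y  ->  (sqrt(3)x/2 - y/2) - (x/2 + sqrt(3)y/2) = -x/2 + sqrt(3)x/2 - sqrt(3)y/2 - y/2   [differs from x - y: not invariant]

Only option (C), x^2 + y^2, is unchanged by the transformation.
Geometrically, x^2 + y^2 is the squared distance from the origin, which every rotation about the origin preserves.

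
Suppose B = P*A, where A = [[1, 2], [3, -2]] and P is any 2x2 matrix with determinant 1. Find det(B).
-8

By the multiplicative property of determinants, det(B) = det(P*A) = det(P) * det(A) = det(A),
so the determinant is invariant under multiplication by any determinant-1 matrix; we just need det(A).

det(A) = (1)(-2) - (2)(3) = -2 - 6 = -8

Therefore det(B) = 1 * (-8) = -8.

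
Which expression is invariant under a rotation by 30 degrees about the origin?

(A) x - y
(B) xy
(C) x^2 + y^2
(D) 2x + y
C

A rotation by 30 degrees sends (x, y) to (sqrt(3)x/2 - y/2, x/2 + sqrt(3)y/2).
Substitute the transformed coordinates into each option and compare with the original:
(A) x - y  ->  (sqrt(3)x/2 - y/2) - (x/2 + sqrt(3)y/2) = -x/2 + sqrt(3)x/2 - sqrt(3)y/2 - y/2   [differs from x - y: not invariant]
(B) xy  ->  (sqrt(3)x/2 - y/2)(x/2 + sqrt(3)y/2) = sqrt(3)x^2/4 + xy/2 - sqrt(3)y^2/4   [differs from xy: not invariant]
(C) x^2 + y^2  ->  (sqrt(3)x/2 - y/2)^2 + (x/2 + sqrt(3)y/2)^2 = x^2 + y^2   [equals x^2 + y^2: invariant]
(D) 2x + y  ->  2(sqrt(3)x/2 - y/2) + (x/2 + sqrt(3)y/2) = x/2 + sqrt(3)x - y + sqrt(3)y/2   [differs from 2x + y: not invariant]

Only option (C), x^2 + y^2, is unchanged by the transformation.
Geometrically, x^2 + y^2 is the squared distance from the origin, which every rotation about the origin preserves.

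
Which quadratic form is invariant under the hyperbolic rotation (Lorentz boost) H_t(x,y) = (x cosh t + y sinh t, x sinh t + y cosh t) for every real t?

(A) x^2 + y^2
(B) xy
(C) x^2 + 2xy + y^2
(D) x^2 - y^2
D

Write x' = x cosh t + y sinh t, y' = x sinh t + y cosh t and substitute into each option:
(A) x^2 + y^2: (x cosh t + y sinh t)^2 + (x sinh t + y cosh t)^2 = (x^2 + y^2)(cosh^2 t + sinh^2 t) + 4xy sinh t cosh t = (x^2 + y^2) cosh 2t + 2xy sinh 2t   [not invariant for t != 0]
(B) xy: (x cosh t + y sinh t)(x sinh t + y cosh t) = xy(cosh^2 t + sinh^2 t) + (x^2 + y^2) sinh t cosh t = xy cosh 2t + (x^2 + y^2)(sinh 2t)/2   [not invariant for t != 0]
(C) x^2 + 2xy + y^2: (x' + y')^2 with x' + y' = (x + y)(cosh t + sinh t) = (x + y)e^t, so it becomes (x + y)^2 e^(2t)   [not invariant for t != 0]
(D) x^2 - y^2: (x cosh t + y sinh t)^2 - (x sinh t + y cosh t)^2 = x^2(cosh^2 t - sinh^2 t) + 2xy(cosh t sinh t - sinh t cosh t) + y^2(sinh^2 t - cosh^2 t) = x^2 - y^2   [invariant, using cosh^2 t - sinh^2 t = 1]

Only (D) x^2 - y^2 is unchanged; it is the Minkowski form preserved by Lorentz boosts, just as x^2 + y^2 is preserved by ordinary rotations.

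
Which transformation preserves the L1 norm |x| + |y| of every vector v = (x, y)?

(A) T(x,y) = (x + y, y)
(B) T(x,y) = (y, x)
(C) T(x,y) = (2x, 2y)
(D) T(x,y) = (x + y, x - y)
B

A transformation preserves a norm if ||T(v)|| = ||v|| for every v; a single vector where the norm changes rules an option out.

(A) T(x,y) = (x + y, y): v = (0, 1) has norm |0| + |1| = 1, but T(v) = (1, 1) has norm 2 -- not preserved.
(B) T(x,y) = (y, x): preserves the norm -- it only permutes the coordinates and/or flips signs, which leaves |x| + |y| unchanged.
(C) T(x,y) = (2x, 2y): v = (1, 0) has norm |1| + |0| = 1, but T(v) = (2, 0) has norm 2 -- not preserved.
(D) T(x,y) = (x + y, x - y): v = (1, 0) has norm |1| + |0| = 1, but T(v) = (1, 1) has norm 2 -- not preserved.

Therefore the answer is (B).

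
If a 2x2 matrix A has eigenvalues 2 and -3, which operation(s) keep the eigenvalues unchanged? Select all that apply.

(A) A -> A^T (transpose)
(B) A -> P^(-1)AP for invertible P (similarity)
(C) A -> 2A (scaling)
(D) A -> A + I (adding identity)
A and B

Eigenvalues are preserved by:
1. Similarity transformations: A -> P^(-1)AP (same characteristic polynomial)
2. Transpose: A^T has the same eigenvalues as A

Eigenvalues are NOT preserved by:
- Adding identity: eigenvalues become 2+1, -3+1
- Scaling: eigenvalues become 4, -6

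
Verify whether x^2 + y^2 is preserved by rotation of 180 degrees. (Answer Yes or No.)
Yes

Applying rotation by 180 degrees: x' = x*cos(180 degrees) - y*sin(180 degrees) = -x, y' = x*sin(180 degrees) + y*cos(180 degrees) = -y

Substituting into x^2 + y^2:
(-x)^2 + (-y)^2
= x^2 + y^2

This equals the original expression x^2 + y^2, so it IS invariant.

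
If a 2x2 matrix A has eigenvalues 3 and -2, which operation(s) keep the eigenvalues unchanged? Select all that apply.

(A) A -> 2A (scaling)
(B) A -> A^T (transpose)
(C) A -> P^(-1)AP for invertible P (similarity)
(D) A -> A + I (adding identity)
B and C

Eigenvalues are preserved by:
1. Similarity transformations: A -> P^(-1)AP (same characteristic polynomial)
2. Transpose: A^T has the same eigenvalues as A

Eigenvalues are NOT preserved by:
- Adding identity: eigenvalues become 3+1, -2+1
- Scaling: eigenvalues become 6, -4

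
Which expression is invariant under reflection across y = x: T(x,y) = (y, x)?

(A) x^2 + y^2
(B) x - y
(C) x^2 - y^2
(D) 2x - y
A

The map is reflection across y = x: T(x,y) = (y, x).
Substitute the transformed coordinates into each option and compare with the original:
(A) x^2 + y^2  ->  (y)^2 + (x)^2 = x^2 + y^2   [equals x^2 + y^2: invariant]
(B) x - y  ->  (y) - (x) = -x + y   [differs from x - y: not invariant]
(C) x^2 - y^2  ->  (y)^2 - (x)^2 = -x^2 + y^2   [differs from x^2 - y^2: not invariant]
(D) 2x - y  ->  2(y) - (x) = -x + 2y   [differs from 2x - y: not invariant]

Only option (A), x^2 + y^2, is unchanged by the transformation.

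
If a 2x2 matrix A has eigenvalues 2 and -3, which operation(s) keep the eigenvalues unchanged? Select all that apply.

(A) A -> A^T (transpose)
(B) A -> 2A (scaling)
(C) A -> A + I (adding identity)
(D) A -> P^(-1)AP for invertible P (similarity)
A and D

Eigenvalues are preserved by:
1. Similarity transformations: A -> P^(-1)AP (same characteristic polynomial)
2. Transpose: A^T has the same eigenvalues as A

Eigenvalues are NOT preserved by:
- Adding identity: eigenvalues become 2+1, -3+1
- Scaling: eigenvalues become 4, -6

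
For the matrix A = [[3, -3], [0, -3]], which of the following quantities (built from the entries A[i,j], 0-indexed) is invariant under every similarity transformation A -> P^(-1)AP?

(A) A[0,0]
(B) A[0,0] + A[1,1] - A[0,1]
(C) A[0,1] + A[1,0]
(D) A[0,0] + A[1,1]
D

A[0,0] + A[1,1] is the trace of A. By the cyclic property of the trace, tr(P^(-1)AP) = tr(APP^(-1)) = tr(A), so it is the same for every matrix similar to A.

The other combinations are not similarity invariants. For example, take P = [[2, 1], [1, 1]] (det P = 1), so P^(-1) = [[1, -1], [-1, 2]] and
B = P^(-1)AP = [[6, 3], [-9, -6]].
Evaluating each option on A and on B:
(A) A[0,0]: 3 for A, 6 for B -> changes
(B) A[0,0] + A[1,1] - A[0,1]: 3 for A, -3 for B -> changes
(C) A[0,1] + A[1,0]: -3 for A, -6 for B -> changes
(D) A[0,0] + A[1,1]: 0 for A, 0 for B -> unchanged

Only (D) A[0,0] + A[1,1] = 0 survives (and it does so for every P, not just this one), so it is the invariant.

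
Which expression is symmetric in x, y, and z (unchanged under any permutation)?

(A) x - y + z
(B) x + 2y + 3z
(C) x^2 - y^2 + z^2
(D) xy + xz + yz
D

A symmetric expression is unchanged when the variables are permuted; here the transformation to test is the swap (x, y) -> (y, x).
A symmetric expression must survive every permutation; the single swap x <-> y already eliminates the distractors, and the keyed expression is also unchanged by x <-> z and y <-> z (each variable enters it in exactly the same way).
Substitute the transformed coordinates into each option and compare with the original:
(A) x - y + z  ->  (y) - (x) + z = -x + y + z   [differs from x - y + z: not invariant]
(B) x + 2y + 3z  ->  (y) + 2(x) + 3z = 2x + y + 3z   [differs from x + 2y + 3z: not invariant]
(C) x^2 - y^2 + z^2  ->  (y)^2 - (x)^2 + z^2 = -x^2 + y^2 + z^2   [differs from x^2 - y^2 + z^2: not invariant]
(D) xy + xz + yz  ->  (y)(x) + (y)z + (x)z = xy + xz + yz   [equals xy + xz + yz: invariant]

Only option (D), xy + xz + yz, is unchanged by the transformation.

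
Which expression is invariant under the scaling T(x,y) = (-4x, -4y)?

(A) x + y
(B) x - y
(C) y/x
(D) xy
C

Under the uniform scaling T(x,y) = (-4x, -4y):
Substitute the transformed coordinates into each option and compare with the original:
(A) x + y  ->  (-4x) + (-4y) = -4x - 4y   [differs from x + y: not invariant]
(B) x - y  ->  (-4x) - (-4y) = -4x + 4y   [differs from x - y: not invariant]
(C) y/x  ->  (-4y)/(-4x) = y/x   [equals y/x: invariant]
(D) xy  ->  (-4x)(-4y) = 16xy   [differs from xy: not invariant]

Only option (C), y/x, is unchanged by the transformation.
The common factor -4 cancels in a ratio of coordinates, while sums, products and sums of squares pick up factors of -4 or 16.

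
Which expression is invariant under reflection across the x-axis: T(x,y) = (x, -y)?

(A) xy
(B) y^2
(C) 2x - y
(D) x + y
B

The map is reflection across the x-axis: T(x,y) = (x, -y).
Substitute the transformed coordinates into each option and compare with the original:
(A) xy  ->  (x)(-y) = -xy   [differs from xy: not invariant]
(B) y^2  ->  (-y)^2 = y^2   [equals y^2: invariant]
(C) 2x - y  ->  2(x) - (-y) = 2x + y   [differs from 2x - y: not invariant]
(D) x + y  ->  (x) + (-y) = x - y   [differs from x + y: not invariant]

Only option (B), y^2, is unchanged by the transformation.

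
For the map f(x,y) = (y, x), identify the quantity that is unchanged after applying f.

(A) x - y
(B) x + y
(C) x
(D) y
B

For f(x,y) = (y, x):
After applying f: x' = y, y' = x. So x' + y' = y + x = x + y.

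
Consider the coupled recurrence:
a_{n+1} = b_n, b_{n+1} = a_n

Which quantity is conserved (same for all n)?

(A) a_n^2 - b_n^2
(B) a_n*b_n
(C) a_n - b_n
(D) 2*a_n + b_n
B

Replace a_n by a_{n+1} = b_n and b_n by b_{n+1} = a_n in each option and simplify:
(A) a_n^2 - b_n^2  ->  (b_n)^2 - (a_n)^2 = -a_n^2 + b_n^2   [not conserved]
(B) a_n*b_n  ->  (b_n)*(a_n) = a_n*b_n   [conserved]
(C) a_n - b_n  ->  (b_n) - (a_n) = -a_n + b_n   [not conserved]
(D) 2*a_n + b_n  ->  2*(b_n) + (a_n) = a_n + 2*b_n   [not conserved]

Only (B) a_n*b_n returns to itself after one step, so it is the conserved quantity.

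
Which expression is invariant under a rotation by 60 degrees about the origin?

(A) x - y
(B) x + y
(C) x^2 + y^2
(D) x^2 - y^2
C

A rotation by 60 degrees sends (x, y) to (x/2 - sqrt(3)y/2, sqrt(3)x/2 + y/2).
Substitute the transformed coordinates into each option and compare with the original:
(A) x - y  ->  (x/2 - sqrt(3)y/2) - (sqrt(3)x/2 + y/2) = -sqrt(3)x/2 + x/2 - sqrt(3)y/2 - y/2   [differs from x - y: not invariant]
(B) x + y  ->  (x/2 - sqrt(3)y/2) + (sqrt(3)x/2 + y/2) = x/2 + sqrt(3)x/2 - sqrt(3)y/2 + y/2   [differs from x + y: not invariant]
(C) x^2 + y^2  ->  (x/2 - sqrt(3)y/2)^2 + (sqrt(3)x/2 + y/2)^2 = x^2 + y^2   [equals x^2 + y^2: invariant]
(D) x^2 - y^2  ->  (x/2 - sqrt(3)y/2)^2 - (sqrt(3)x/2 + y/2)^2 = -x^2/2 - sqrt(3)xy + y^2/2   [differs from x^2 - y^2: not invariant]

Only option (C), x^2 + y^2, is unchanged by the transformation.
Geometrically, x^2 + y^2 is the squared distance from the origin, which every rotation about the origin preserves.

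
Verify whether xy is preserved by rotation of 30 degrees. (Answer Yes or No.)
No

Applying rotation by 30 degrees: x' = x*cos(30 degrees) - y*sin(30 degrees) = sqrt(3)x/2 - y/2, y' = x*sin(30 degrees) + y*cos(30 degrees) = x/2 + sqrt(3)y/2

Substituting into xy:
(sqrt(3)x/2 - y/2)(x/2 + sqrt(3)y/2)
= sqrt(3)x^2/4 + xy/2 - sqrt(3)y^2/4

This differs from the original expression xy, so it is NOT invariant.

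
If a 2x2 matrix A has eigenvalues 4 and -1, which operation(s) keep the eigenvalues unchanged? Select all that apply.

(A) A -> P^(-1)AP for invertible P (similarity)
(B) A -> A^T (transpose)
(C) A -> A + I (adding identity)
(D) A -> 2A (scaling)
A and B

Eigenvalues are preserved by:
1. Similarity transformations: A -> P^(-1)AP (same characteristic polynomial)
2. Transpose: A^T has the same eigenvalues as A

Eigenvalues are NOT preserved by:
- Adding identity: eigenvalues become 4+1, -1+1
- Scaling: eigenvalues become 8, -2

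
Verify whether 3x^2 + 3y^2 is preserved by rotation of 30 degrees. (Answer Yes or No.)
Yes

Applying rotation by 30 degrees: x' = x*cos(30 degrees) - y*sin(30 degrees) = sqrt(3)x/2 - y/2, y' = x*sin(30 degrees) + y*cos(30 degrees) = x/2 + sqrt(3)y/2

Substituting into 3x^2 + 3y^2:
3(sqrt(3)x/2 - y/2)^2 + 3(x/2 + sqrt(3)y/2)^2
= 3x^2 + 3y^2

This equals the original expression 3x^2 + 3y^2, so it IS invariant.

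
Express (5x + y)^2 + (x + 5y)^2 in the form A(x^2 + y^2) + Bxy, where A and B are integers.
26(x^2 + y^2) + 20xy

Expanding: (5x + y)^2 = 25x^2 + 10xy + y^2
(x + 5y)^2 = x^2 + 10xy + 25y^2
Sum = (25+1)(x^2+y^2) + 20xy = 26(x^2 + y^2) + 20xy
This is symmetric in x and y.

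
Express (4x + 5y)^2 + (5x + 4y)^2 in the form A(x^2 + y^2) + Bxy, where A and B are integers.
41(x^2 + y^2) + 80xy

Expanding: (4x + 5y)^2 = 16x^2 + 40xy + 25y^2
(5x + 4y)^2 = 25x^2 + 40xy + 16y^2
Sum = (16+25)(x^2+y^2) + 80xy = 41(x^2 + y^2) + 80xy
This is symmetric in x and y.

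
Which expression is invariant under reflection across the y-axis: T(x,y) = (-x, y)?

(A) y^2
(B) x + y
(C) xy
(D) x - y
A

The map is reflection across the y-axis: T(x,y) = (-x, y).
Substitute the transformed coordinates into each option and compare with the original:
(A) y^2  ->  (y)^2 = y^2   [equals y^2: invariant]
(B) x + y  ->  (-x) + (y) = -x + y   [differs from x + y: not invariant]
(C) xy  ->  (-x)(y) = -xy   [differs from xy: not invariant]
(D) x - y  ->  (-x) - (y) = -x - y   [differs from x - y: not invariant]

Only option (A), y^2, is unchanged by the transformation.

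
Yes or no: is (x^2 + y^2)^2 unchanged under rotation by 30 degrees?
Yes

Applying rotation by 30 degrees: x' = x*cos(30 degrees) - y*sin(30 degrees) = sqrt(3)x/2 - y/2, y' = x*sin(30 degrees) + y*cos(30 degrees) = x/2 + sqrt(3)y/2

Substituting into (x^2 + y^2)^2:
((sqrt(3)x/2 - y/2)^2 + (x/2 + sqrt(3)y/2)^2)^2
= x^4 + 2x^2y^2 + y^4 = (x^2 + y^2)^2

This equals the original expression (x^2 + y^2)^2, so it IS invariant.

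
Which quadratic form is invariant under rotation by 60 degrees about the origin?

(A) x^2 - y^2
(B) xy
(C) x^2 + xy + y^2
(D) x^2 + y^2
D

Rotation by 60 degrees sends (x, y) to (x/2 - sqrt(3)y/2, sqrt(3)x/2 + y/2).
Substitute the transformed coordinates into each option and compare with the original:
(A) x^2 - y^2  ->  (x/2 - sqrt(3)y/2)^2 - (sqrt(3)x/2 + y/2)^2 = -x^2/2 - sqrt(3)xy + y^2/2   [differs from x^2 - y^2: not invariant]
(B) xy  ->  (x/2 - sqrt(3)y/2)(sqrt(3)x/2 + y/2) = sqrt(3)x^2/4 - xy/2 - sqrt(3)y^2/4   [differs from xy: not invariant]
(C) x^2 + xy + y^2  ->  (x/2 - sqrt(3)y/2)^2 + (x/2 - sqrt(3)y/2)(sqrt(3)x/2 + y/2) + (sqrt(3)x/2 + y/2)^2 = sqrt(3)x^2/4 + x^2 - xy/2 - sqrt(3)y^2/4 + y^2   [differs from x^2 + xy + y^2: not invariant]
(D) x^2 + y^2  ->  (x/2 - sqrt(3)y/2)^2 + (sqrt(3)x/2 + y/2)^2 = x^2 + y^2   [equals x^2 + y^2: invariant]

Only option (D), x^2 + y^2, is unchanged by the transformation.
x^2 + y^2 is the squared distance from the origin, which rotations preserve.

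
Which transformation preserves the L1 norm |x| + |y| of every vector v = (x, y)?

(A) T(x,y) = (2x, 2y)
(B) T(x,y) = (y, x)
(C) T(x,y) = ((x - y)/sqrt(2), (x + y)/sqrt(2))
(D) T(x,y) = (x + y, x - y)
B

A transformation preserves a norm if ||T(v)|| = ||v|| for every v; a single vector where the norm changes rules an option out.

(A) T(x,y) = (2x, 2y): v = (1, 0) has norm |1| + |0| = 1, but T(v) = (2, 0) has norm 2 -- not preserved.
(B) T(x,y) = (y, x): preserves the norm -- it only permutes the coordinates and/or flips signs, which leaves |x| + |y| unchanged.
(C) T(x,y) = ((x - y)/sqrt(2), (x + y)/sqrt(2)): v = (1, 0) has norm |1| + |0| = 1, but T(v) = (sqrt(2)/2, sqrt(2)/2) has norm sqrt(2) -- not preserved.
(D) T(x,y) = (x + y, x - y): v = (1, 0) has norm |1| + |0| = 1, but T(v) = (1, 1) has norm 2 -- not preserved.

Therefore the answer is (B).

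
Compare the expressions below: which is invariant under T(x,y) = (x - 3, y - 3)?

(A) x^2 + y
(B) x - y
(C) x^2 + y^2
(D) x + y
B

An expression E(x,y) is invariant under T if E(T(x,y)) = E(x,y). Here T(x,y) = (x - 3, y - 3).
Substitute the transformed coordinates into each option and compare with the original:
(A) x^2 + y  ->  (x - 3)^2 + (y - 3) = x^2 - 6x + y + 6   [differs from x^2 + y: not invariant]
(B) x - y  ->  (x - 3) - (y - 3) = x - y   [equals x - y: invariant]
(C) x^2 + y^2  ->  (x - 3)^2 + (y - 3)^2 = x^2 - 6x + y^2 - 6y + 18   [differs from x^2 + y^2: not invariant]
(D) x + y  ->  (x - 3) + (y - 3) = x + y - 6   [differs from x + y: not invariant]

Only option (B), x - y, is unchanged by the transformation.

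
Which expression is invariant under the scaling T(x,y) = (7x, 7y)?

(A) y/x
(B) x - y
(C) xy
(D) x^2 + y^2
A

Under the uniform scaling T(x,y) = (7x, 7y):
Substitute the transformed coordinates into each option and compare with the original:
(A) y/x  ->  (7y)/(7x) = y/x   [equals y/x: invariant]
(B) x - y  ->  (7x) - (7y) = 7x - 7y   [differs from x - y: not invariant]
(C) xy  ->  (7x)(7y) = 49xy   [differs from xy: not invariant]
(D) x^2 + y^2  ->  (7x)^2 + (7y)^2 = 49x^2 + 49y^2   [differs from x^2 + y^2: not invariant]

Only option (A), y/x, is unchanged by the transformation.
The common factor 7 cancels in a ratio of coordinates, while sums, products and sums of squares pick up factors of 7 or 49.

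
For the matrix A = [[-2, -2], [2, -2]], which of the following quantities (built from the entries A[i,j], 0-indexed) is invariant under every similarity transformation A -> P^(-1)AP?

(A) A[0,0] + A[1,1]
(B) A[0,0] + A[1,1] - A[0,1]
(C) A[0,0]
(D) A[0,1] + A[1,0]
A

A[0,0] + A[1,1] is the trace of A. By the cyclic property of the trace, tr(P^(-1)AP) = tr(APP^(-1)) = tr(A), so it is the same for every matrix similar to A.

The other combinations are not similarity invariants. For example, take P = [[1, 1], [1, 2]] (det P = 1), so P^(-1) = [[2, -1], [-1, 1]] and
B = P^(-1)AP = [[-8, -10], [4, 4]].
Evaluating each option on A and on B:
(A) A[0,0] + A[1,1]: -4 for A, -4 for B -> unchanged
(B) A[0,0] + A[1,1] - A[0,1]: -2 for A, 6 for B -> changes
(C) A[0,0]: -2 for A, -8 for B -> changes
(D) A[0,1] + A[1,0]: 0 for A, -6 for B -> changes

Only (A) A[0,0] + A[1,1] = -4 survives (and it does so for every P, not just this one), so it is the invariant.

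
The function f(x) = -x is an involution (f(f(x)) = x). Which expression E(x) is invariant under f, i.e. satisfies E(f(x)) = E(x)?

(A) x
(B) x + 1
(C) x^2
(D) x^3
C

Replace x by f(x) = -x in each option and simplify. As a quick numerical cross-check, also compare E(3) with E(f(3)) = E(-3).

(A) x  ->  (-x) = -x; check: E(3) = 3 but E(-3) = -3.   [not invariant]
(B) x + 1  ->  (-x) + 1 = 1 - x; check: E(3) = 4 but E(-3) = -2.   [not invariant]
(C) x^2  ->  (-x)^2, which simplifies back to x^2; check: E(3) = 9, E(-3) = 9.   [invariant]
(D) x^3  ->  (-x)^3 = -x^3; check: E(3) = 27 but E(-3) = -27.   [not invariant]

Only (C) is unchanged. E is symmetric under swapping x with f(x) = -x, which is exactly what an involution does.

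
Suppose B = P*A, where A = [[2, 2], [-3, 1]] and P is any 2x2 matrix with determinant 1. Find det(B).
8

By the multiplicative property of determinants, det(B) = det(P*A) = det(P) * det(A) = det(A),
so the determinant is invariant under multiplication by any determinant-1 matrix; we just need det(A).

det(A) = (2)(1) - (2)(-3) = 2 - (-6) = 8

Therefore det(B) = 1 * 8 = 8.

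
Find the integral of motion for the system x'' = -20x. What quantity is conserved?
E = (x')^2 + 20x^2

Multiply the equation by x':
x' * x'' = -20x * x'
The left side is d/dt[(x')^2/2] and the right side is d/dt[-20x^2/2], so
d/dt[(x')^2/2 + 20x^2/2] = 0, i.e. (x')^2/2 + 20x^2/2 = constant.
Multiplying by 2, the integral of motion is E = (x')^2 + 20x^2.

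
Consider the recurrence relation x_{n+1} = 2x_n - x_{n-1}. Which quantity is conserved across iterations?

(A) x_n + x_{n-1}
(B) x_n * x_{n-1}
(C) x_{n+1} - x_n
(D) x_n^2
C

For the recurrence x_{n+1} = 2x_n - x_{n-1}:

If x_{n+1} = 2x_n - x_{n-1}, then:
x_{n+1} - x_n = x_n - x_{n-1}
The first difference is constant throughout the sequence.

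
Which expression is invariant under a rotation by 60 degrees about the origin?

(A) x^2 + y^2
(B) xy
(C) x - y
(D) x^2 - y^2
A

A rotation by 60 degrees sends (x, y) to (x/2 - sqrt(3)y/2, sqrt(3)x/2 + y/2).
Substitute the transformed coordinates into each option and compare with the original:
(A) x^2 + y^2  ->  (x/2 - sqrt(3)y/2)^2 + (sqrt(3)x/2 + y/2)^2 = x^2 + y^2   [equals x^2 + y^2: invariant]
(B) xy  ->  (x/2 - sqrt(3)y/2)(sqrt(3)x/2 + y/2) = sqrt(3)x^2/4 - xy/2 - sqrt(3)y^2/4   [differs from xy: not invariant]
(C) x - y  ->  (x/2 - sqrt(3)y/2) - (sqrt(3)x/2 + y/2) = -sqrt(3)x/2 + x/2 - sqrt(3)y/2 - y/2   [differs from x - y: not invariant]
(D) x^2 - y^2  ->  (x/2 - sqrt(3)y/2)^2 - (sqrt(3)x/2 + y/2)^2 = -x^2/2 - sqrt(3)xy + y^2/2   [differs from x^2 - y^2: not invariant]

Only option (A), x^2 + y^2, is unchanged by the transformation.
Geometrically, x^2 + y^2 is the squared distance from the origin, which every rotation about the origin preserves.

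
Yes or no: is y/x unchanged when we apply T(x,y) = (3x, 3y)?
Yes

Substitute T(x,y) = (3x, 3y) into the expression and compare with the original.

Original: y/x
After applying T: (3y)/(3x) = y/x

This is identical to the original y/x, so the expression is invariant.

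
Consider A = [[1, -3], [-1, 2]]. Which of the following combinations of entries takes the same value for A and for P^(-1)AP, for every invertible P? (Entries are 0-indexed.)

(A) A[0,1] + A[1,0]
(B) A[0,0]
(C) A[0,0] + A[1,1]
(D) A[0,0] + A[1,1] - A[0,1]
C

A[0,0] + A[1,1] is the trace of A. By the cyclic property of the trace, tr(P^(-1)AP) = tr(APP^(-1)) = tr(A), so it is the same for every matrix similar to A.

The other combinations are not similarity invariants. For example, take P = [[1, 1], [1, 2]] (det P = 1), so P^(-1) = [[2, -1], [-1, 1]] and
B = P^(-1)AP = [[-5, -13], [3, 8]].
Evaluating each option on A and on B:
(A) A[0,1] + A[1,0]: -4 for A, -10 for B -> changes
(B) A[0,0]: 1 for A, -5 for B -> changes
(C) A[0,0] + A[1,1]: 3 for A, 3 for B -> unchanged
(D) A[0,0] + A[1,1] - A[0,1]: 6 for A, 16 for B -> changes

Only (C) A[0,0] + A[1,1] = 3 survives (and it does so for every P, not just this one), so it is the invariant.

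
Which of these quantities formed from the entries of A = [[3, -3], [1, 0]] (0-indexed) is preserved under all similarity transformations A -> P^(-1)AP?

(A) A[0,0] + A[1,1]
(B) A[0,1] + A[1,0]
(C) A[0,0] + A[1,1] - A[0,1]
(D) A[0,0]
A

A[0,0] + A[1,1] is the trace of A. By the cyclic property of the trace, tr(P^(-1)AP) = tr(APP^(-1)) = tr(A), so it is the same for every matrix similar to A.

The other combinations are not similarity invariants. For example, take P = [[1, -1], [0, 1]] (det P = 1), so P^(-1) = [[1, 1], [0, 1]] and
B = P^(-1)AP = [[4, -7], [1, -1]].
Evaluating each option on A and on B:
(A) A[0,0] + A[1,1]: 3 for A, 3 for B -> unchanged
(B) A[0,1] + A[1,0]: -2 for A, -6 for B -> changes
(C) A[0,0] + A[1,1] - A[0,1]: 6 for A, 10 for B -> changes
(D) A[0,0]: 3 for A, 4 for B -> changes

Only (A) A[0,0] + A[1,1] = 3 survives (and it does so for every P, not just this one), so it is the invariant.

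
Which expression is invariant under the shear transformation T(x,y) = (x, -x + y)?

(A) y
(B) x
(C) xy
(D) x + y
B

Under the shear T(x,y) = (x, -x + y):
Substitute the transformed coordinates into each option and compare with the original:
(A) y  ->  (-x + y) = -x + y   [differs from y: not invariant]
(B) x  ->  (x) = x   [equals x: invariant]
(C) xy  ->  (x)(-x + y) = -x^2 + xy   [differs from xy: not invariant]
(D) x + y  ->  (x) + (-x + y) = y   [differs from x + y: not invariant]

Only option (B), x, is unchanged by the transformation.
A vertical shear moves points parallel to the y-axis, so the x-coordinate (and any function of x alone) is unchanged.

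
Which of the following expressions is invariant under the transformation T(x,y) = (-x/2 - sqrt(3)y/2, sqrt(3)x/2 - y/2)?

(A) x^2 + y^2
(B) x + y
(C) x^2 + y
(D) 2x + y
A

An expression E(x,y) is invariant under T if E(T(x,y)) = E(x,y). Here T(x,y) = (-x/2 - sqrt(3)y/2, sqrt(3)x/2 - y/2).
Substitute the transformed coordinates into each option and compare with the original:
(A) x^2 + y^2  ->  (-x/2 - sqrt(3)y/2)^2 + (sqrt(3)x/2 - y/2)^2 = x^2 + y^2   [equals x^2 + y^2: invariant]
(B) x + y  ->  (-x/2 - sqrt(3)y/2) + (sqrt(3)x/2 - y/2) = -x/2 + sqrt(3)x/2 - sqrt(3)y/2 - y/2   [differs from x + y: not invariant]
(C) x^2 + y  ->  (-x/2 - sqrt(3)y/2)^2 + (sqrt(3)x/2 - y/2) = x^2/4 + sqrt(3)xy/2 + sqrt(3)x/2 + 3y^2/4 - y/2   [differs from x^2 + y: not invariant]
(D) 2x + y  ->  2(-x/2 - sqrt(3)y/2) + (sqrt(3)x/2 - y/2) = -x + sqrt(3)x/2 - sqrt(3)y - y/2   [differs from 2x + y: not invariant]

Only option (A), x^2 + y^2, is unchanged by the transformation.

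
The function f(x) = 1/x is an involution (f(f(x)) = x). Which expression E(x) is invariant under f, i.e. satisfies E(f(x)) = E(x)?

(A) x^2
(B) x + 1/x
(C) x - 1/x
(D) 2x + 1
B

Replace x by f(x) = 1/x in each option and simplify. As a quick numerical cross-check, also compare E(3) with E(f(3)) = E(1/3).

(A) x^2  ->  (1/x)^2 = x^(-2); check: E(3) = 9 but E(1/3) = 1/9.   [not invariant]
(B) x + 1/x  ->  (1/x) + 1/(1/x), which simplifies back to x + 1/x; check: E(3) = 10/3, E(1/3) = 10/3.   [invariant]
(C) x - 1/x  ->  (1/x) - 1/(1/x) = -x + 1/x; check: E(3) = 8/3 but E(1/3) = -8/3.   [not invariant]
(D) 2x + 1  ->  2(1/x) + 1 = (x + 2)/x; check: E(3) = 7 but E(1/3) = 5/3.   [not invariant]

Only (B) is unchanged. E is symmetric under swapping x with f(x) = 1/x, which is exactly what an involution does.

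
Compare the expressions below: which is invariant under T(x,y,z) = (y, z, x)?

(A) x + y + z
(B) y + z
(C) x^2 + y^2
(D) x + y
A

Apply T(x,y,z) = (y, z, x) to each option, i.e. replace (x, y, z) by the transformed coordinates.
Substitute the transformed coordinates into each option and compare with the original:
(A) x + y + z  ->  (y) + (z) + (x) = x + y + z   [equals x + y + z: invariant]
(B) y + z  ->  (z) + (x) = x + z   [differs from y + z: not invariant]
(C) x^2 + y^2  ->  (y)^2 + (z)^2 = y^2 + z^2   [differs from x^2 + y^2: not invariant]
(D) x + y  ->  (y) + (z) = y + z   [differs from x + y: not invariant]

Only option (A), x + y + z, is unchanged by the transformation.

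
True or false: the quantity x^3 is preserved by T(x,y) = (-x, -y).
False

Substitute T(x,y) = (-x, -y) into the expression and compare with the original.

Original: x^3
After applying T: (-x)^3 = -x^3

This differs from the original x^3 (difference: -2x^3), so the expression is NOT invariant.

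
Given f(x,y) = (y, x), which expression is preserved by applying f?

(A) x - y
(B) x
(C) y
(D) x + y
D

For f(x,y) = (y, x):
After applying f: x' = y, y' = x. So x' + y' = y + x = x + y.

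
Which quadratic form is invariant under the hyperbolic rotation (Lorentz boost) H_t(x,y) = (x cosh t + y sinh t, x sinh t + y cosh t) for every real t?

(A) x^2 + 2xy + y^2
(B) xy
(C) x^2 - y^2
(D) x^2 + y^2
C

Write x' = x cosh t + y sinh t, y' = x sinh t + y cosh t and substitute into each option:
(A) x^2 + 2xy + y^2: (x' + y')^2 with x' + y' = (x + y)(cosh t + sinh t) = (x + y)e^t, so it becomes (x + y)^2 e^(2t)   [not invariant for t != 0]
(B) xy: (x cosh t + y sinh t)(x sinh t + y cosh t) = xy(cosh^2 t + sinh^2 t) + (x^2 + y^2) sinh t cosh t = xy cosh 2t + (x^2 + y^2)(sinh 2t)/2   [not invariant for t != 0]
(C) x^2 - y^2: (x cosh t + y sinh t)^2 - (x sinh t + y cosh t)^2 = x^2(cosh^2 t - sinh^2 t) + 2xy(cosh t sinh t - sinh t cosh t) + y^2(sinh^2 t - cosh^2 t) = x^2 - y^2   [invariant, using cosh^2 t - sinh^2 t = 1]
(D) x^2 + y^2: (x cosh t + y sinh t)^2 + (x sinh t + y cosh t)^2 = (x^2 + y^2)(cosh^2 t + sinh^2 t) + 4xy sinh t cosh t = (x^2 + y^2) cosh 2t + 2xy sinh 2t   [not invariant for t != 0]

Only (C) x^2 - y^2 is unchanged; it is the Minkowski form preserved by Lorentz boosts, just as x^2 + y^2 is preserved by ordinary rotations.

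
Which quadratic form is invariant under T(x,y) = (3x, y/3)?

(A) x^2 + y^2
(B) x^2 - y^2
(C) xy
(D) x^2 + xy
C

T multiplies x by 3 and divides y by 3.
Substitute the transformed coordinates into each option and compare with the original:
(A) x^2 + y^2  ->  (3x)^2 + (y/3)^2 = 9x^2 + y^2/9   [differs from x^2 + y^2: not invariant]
(B) x^2 - y^2  ->  (3x)^2 - (y/3)^2 = 9x^2 - y^2/9   [differs from x^2 - y^2: not invariant]
(C) xy  ->  (3x)(y/3) = xy   [equals xy: invariant]
(D) x^2 + xy  ->  (3x)^2 + (3x)(y/3) = 9x^2 + xy   [differs from x^2 + xy: not invariant]

Only option (C), xy, is unchanged by the transformation.
The factors 3 and 1/3 cancel only in the pure product xy.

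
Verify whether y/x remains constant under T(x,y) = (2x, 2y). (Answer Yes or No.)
Yes

Substitute T(x,y) = (2x, 2y) into the expression and compare with the original.

Original: y/x
After applying T: (2y)/(2x) = y/x

This is identical to the original y/x, so the expression is invariant.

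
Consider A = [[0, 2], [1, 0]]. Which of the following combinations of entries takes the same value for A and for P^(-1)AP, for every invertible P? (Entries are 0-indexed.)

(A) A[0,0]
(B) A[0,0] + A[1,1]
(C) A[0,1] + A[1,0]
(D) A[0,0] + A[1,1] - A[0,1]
B

A[0,0] + A[1,1] is the trace of A. By the cyclic property of the trace, tr(P^(-1)AP) = tr(APP^(-1)) = tr(A), so it is the same for every matrix similar to A.

The other combinations are not similarity invariants. For example, take P = [[1, -1], [0, 1]] (det P = 1), so P^(-1) = [[1, 1], [0, 1]] and
B = P^(-1)AP = [[1, 1], [1, -1]].
Evaluating each option on A and on B:
(A) A[0,0]: 0 for A, 1 for B -> changes
(B) A[0,0] + A[1,1]: 0 for A, 0 for B -> unchanged
(C) A[0,1] + A[1,0]: 3 for A, 2 for B -> changes
(D) A[0,0] + A[1,1] - A[0,1]: -2 for A, -1 for B -> changes

Only (B) A[0,0] + A[1,1] = 0 survives (and it does so for every P, not just this one), so it is the invariant.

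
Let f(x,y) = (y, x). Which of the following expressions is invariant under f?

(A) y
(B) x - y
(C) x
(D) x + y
D

For f(x,y) = (y, x):
After applying f: x' = y, y' = x. So x' + y' = y + x = x + y.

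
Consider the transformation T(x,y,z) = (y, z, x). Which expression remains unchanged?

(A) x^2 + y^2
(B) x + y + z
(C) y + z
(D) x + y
B

Apply T(x,y,z) = (y, z, x) to each option, i.e. replace (x, y, z) by the transformed coordinates.
Substitute the transformed coordinates into each option and compare with the original:
(A) x^2 + y^2  ->  (y)^2 + (z)^2 = y^2 + z^2   [differs from x^2 + y^2: not invariant]
(B) x + y + z  ->  (y) + (z) + (x) = x + y + z   [equals x + y + z: invariant]
(C) y + z  ->  (z) + (x) = x + z   [differs from y + z: not invariant]
(D) x + y  ->  (y) + (z) = y + z   [differs from x + y: not invariant]

Only option (B), x + y + z, is unchanged by the transformation.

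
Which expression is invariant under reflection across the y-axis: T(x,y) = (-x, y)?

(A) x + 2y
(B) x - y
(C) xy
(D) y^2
D

The map is reflection across the y-axis: T(x,y) = (-x, y).
Substitute the transformed coordinates into each option and compare with the original:
(A) x + 2y  ->  (-x) + 2(y) = -x + 2y   [differs from x + 2y: not invariant]
(B) x - y  ->  (-x) - (y) = -x - y   [differs from x - y: not invariant]
(C) xy  ->  (-x)(y) = -xy   [differs from xy: not invariant]
(D) y^2  ->  (y)^2 = y^2   [equals y^2: invariant]

Only option (D), y^2, is unchanged by the transformation.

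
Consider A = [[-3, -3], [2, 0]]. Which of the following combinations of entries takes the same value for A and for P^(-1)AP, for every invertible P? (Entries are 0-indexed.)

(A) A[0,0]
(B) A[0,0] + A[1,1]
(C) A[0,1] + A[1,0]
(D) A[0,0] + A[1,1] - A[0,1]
B

A[0,0] + A[1,1] is the trace of A. By the cyclic property of the trace, tr(P^(-1)AP) = tr(APP^(-1)) = tr(A), so it is the same for every matrix similar to A.

The other combinations are not similarity invariants. For example, take P = [[1, 2], [0, 1]] (det P = 1), so P^(-1) = [[1, -2], [0, 1]] and
B = P^(-1)AP = [[-7, -17], [2, 4]].
Evaluating each option on A and on B:
(A) A[0,0]: -3 for A, -7 for B -> changes
(B) A[0,0] + A[1,1]: -3 for A, -3 for B -> unchanged
(C) A[0,1] + A[1,0]: -1 for A, -15 for B -> changes
(D) A[0,0] + A[1,1] - A[0,1]: 0 for A, 14 for B -> changes

Only (B) A[0,0] + A[1,1] = -3 survives (and it does so for every P, not just this one), so it is the invariant.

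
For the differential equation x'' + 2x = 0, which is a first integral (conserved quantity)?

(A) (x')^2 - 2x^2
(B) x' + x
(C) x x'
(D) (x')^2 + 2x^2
D

A first integral I satisfies dI/dt = 0 along every solution. Differentiate each option and use the equation of motion:
(A) d/dt[(x')^2 - 2x^2] = 2x'x'' - 4x x' = -8x x', not identically 0
(B) d/dt[x' + x] = x'' + x' = -2x + x', not identically 0
(C) d/dt[x x'] = (x')^2 + x x'' = (x')^2 - 2x^2, not identically 0
(D) d/dt[(x')^2 + 2x^2] = 2x'x'' + 4x x' = 2x'(-2x) + 4x x' = 0

Only (D) has zero time-derivative. So the energy-like quantity (x')^2 + 2x^2 is the first integral.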